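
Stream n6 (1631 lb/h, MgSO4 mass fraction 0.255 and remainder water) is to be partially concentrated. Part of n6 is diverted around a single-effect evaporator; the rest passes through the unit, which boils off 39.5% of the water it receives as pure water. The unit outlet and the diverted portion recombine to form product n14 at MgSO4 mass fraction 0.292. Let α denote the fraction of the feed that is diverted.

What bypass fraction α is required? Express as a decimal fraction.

0.569

All 1631×0.255 = 415.91 lb/h of MgSO4 reaches n14, so n14 = 415.91/0.292 = 1424.3 lb/h and vapour = 206.67 lb/h.
The evaporator receives (1−α)·1631 of feed at 0.745 water and removes 0.395 of that water:
0.395×0.745×(1−α)×1631 = 206.67
(1−α) = 206.67/479.96 = 0.4306;  α = 0.5694.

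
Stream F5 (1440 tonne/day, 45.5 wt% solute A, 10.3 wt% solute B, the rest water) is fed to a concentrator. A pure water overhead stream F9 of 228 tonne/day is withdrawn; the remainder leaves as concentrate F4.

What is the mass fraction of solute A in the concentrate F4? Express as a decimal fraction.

solute A is not removed: 1440×0.455 = 655.2 tonne/day of solute A enters F4.
Concentrate = 1440 − 228 = 1212 tonne/day.
Mass fraction = 655.2/1212 = 0.541.

0.541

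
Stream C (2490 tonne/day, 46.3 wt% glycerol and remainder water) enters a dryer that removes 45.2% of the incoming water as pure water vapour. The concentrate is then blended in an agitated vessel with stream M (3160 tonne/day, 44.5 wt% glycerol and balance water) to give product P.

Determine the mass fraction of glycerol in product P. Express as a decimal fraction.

0.5072

Vapour removed = 0.452×0.537×2490 = 604.38 tonne/day; concentrate = 1885.6 tonne/day.
glycerol reaching the mixer = 1152.9 (from concentrate) + 3160×0.445 = 2559.1 tonne/day.
Product flow = 1885.6 + 3160 = 5045.6 tonne/day; glycerol fraction = 0.5072.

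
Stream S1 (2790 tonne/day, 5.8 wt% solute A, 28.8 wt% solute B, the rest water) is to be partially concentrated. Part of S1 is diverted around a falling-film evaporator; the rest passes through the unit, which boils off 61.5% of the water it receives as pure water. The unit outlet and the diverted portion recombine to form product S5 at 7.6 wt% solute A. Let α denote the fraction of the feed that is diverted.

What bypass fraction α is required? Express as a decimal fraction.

0.411

All 2790×0.058 = 161.82 tonne/day of solute A reaches S5, so S5 = 161.82/0.076 = 2129.2 tonne/day and vapour = 660.79 tonne/day.
The evaporator receives (1−α)·2790 of feed at 0.654 water and removes 0.615 of that water:
0.615×0.654×(1−α)×2790 = 660.79
(1−α) = 660.79/1122.2 = 0.5889;  α = 0.4111.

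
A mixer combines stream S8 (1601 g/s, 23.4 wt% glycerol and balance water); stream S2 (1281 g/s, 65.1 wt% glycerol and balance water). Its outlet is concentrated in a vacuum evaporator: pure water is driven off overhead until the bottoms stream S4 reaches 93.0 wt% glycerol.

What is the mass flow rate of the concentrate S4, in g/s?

1300 g/s

glycerol entering = 1601×0.234 + 1281×0.651 = 1208.6 g/s.
All glycerol reports to S4, so S4 = 1208.6/0.930 = 1299.5 g/s.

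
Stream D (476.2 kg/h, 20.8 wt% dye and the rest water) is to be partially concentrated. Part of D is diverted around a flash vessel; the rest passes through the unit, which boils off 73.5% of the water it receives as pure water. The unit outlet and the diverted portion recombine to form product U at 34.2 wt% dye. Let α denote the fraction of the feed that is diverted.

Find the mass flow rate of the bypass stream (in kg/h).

155.7 kg/h

All 476.2×0.208 = 99.05 kg/h of dye reaches U, so U = 99.05/0.342 = 289.62 kg/h and vapour = 186.58 kg/h.
The evaporator receives (1−α)·476.2 of feed at 0.792 water and removes 0.735 of that water:
0.735×0.792×(1−α)×476.2 = 186.58
(1−α) = 186.58/277.21 = 0.6731;  α = 0.3269.
Bypass flow = 0.3269×476.2 = 155.68 kg/h.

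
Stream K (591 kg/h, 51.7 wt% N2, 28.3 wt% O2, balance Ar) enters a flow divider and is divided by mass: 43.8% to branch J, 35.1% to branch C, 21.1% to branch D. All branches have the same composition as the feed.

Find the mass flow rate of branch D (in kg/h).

Branch D flow = 0.211×591 = 124.7 kg/h.

124.7 kg/h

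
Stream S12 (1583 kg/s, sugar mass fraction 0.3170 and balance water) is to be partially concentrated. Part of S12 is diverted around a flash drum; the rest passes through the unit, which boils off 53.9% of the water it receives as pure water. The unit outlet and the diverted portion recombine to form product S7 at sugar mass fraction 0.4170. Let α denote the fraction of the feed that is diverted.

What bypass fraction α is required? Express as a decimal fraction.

All 1583×0.317 = 501.81 kg/s of sugar reaches S7, so S7 = 501.81/0.417 = 1203.4 kg/s and vapour = 379.62 kg/s.
The evaporator receives (1−α)·1583 of feed at 0.683 water and removes 0.539 of that water:
0.539×0.683×(1−α)×1583 = 379.62
(1−α) = 379.62/582.76 = 0.6514;  α = 0.3486.

0.349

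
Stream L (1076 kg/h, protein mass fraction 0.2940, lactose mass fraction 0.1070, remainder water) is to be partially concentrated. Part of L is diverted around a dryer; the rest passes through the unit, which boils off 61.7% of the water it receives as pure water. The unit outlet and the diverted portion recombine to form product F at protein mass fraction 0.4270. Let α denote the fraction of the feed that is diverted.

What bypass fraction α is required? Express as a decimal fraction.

0.157

All 1076×0.294 = 316.34 kg/h of protein reaches F, so F = 316.34/0.427 = 740.85 kg/h and vapour = 335.15 kg/h.
The evaporator receives (1−α)·1076 of feed at 0.599 water and removes 0.617 of that water:
0.617×0.599×(1−α)×1076 = 335.15
(1−α) = 335.15/397.67 = 0.8428;  α = 0.1572.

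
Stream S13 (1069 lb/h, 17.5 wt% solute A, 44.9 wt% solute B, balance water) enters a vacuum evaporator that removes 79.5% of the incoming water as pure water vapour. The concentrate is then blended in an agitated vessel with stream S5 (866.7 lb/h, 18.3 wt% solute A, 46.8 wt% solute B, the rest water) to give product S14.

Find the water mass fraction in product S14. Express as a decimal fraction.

0.238

Vapour removed = 0.795×0.376×1069 = 319.55 lb/h; concentrate = 749.45 lb/h.
water reaching the mixer = 82.399 (from concentrate) + 866.7×0.349 = 384.88 lb/h.
Product flow = 749.45 + 866.7 = 1616.2 lb/h; water fraction = 0.238.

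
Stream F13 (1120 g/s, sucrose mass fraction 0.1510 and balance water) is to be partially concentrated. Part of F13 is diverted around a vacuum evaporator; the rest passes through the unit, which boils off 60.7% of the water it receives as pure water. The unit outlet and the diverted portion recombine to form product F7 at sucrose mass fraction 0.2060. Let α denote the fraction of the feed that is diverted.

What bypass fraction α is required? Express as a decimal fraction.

0.482

All 1120×0.151 = 169.12 g/s of sucrose reaches F7, so F7 = 169.12/0.206 = 820.97 g/s and vapour = 299.03 g/s.
The evaporator receives (1−α)·1120 of feed at 0.849 water and removes 0.607 of that water:
0.607×0.849×(1−α)×1120 = 299.03
(1−α) = 299.03/577.18 = 0.5181;  α = 0.4819.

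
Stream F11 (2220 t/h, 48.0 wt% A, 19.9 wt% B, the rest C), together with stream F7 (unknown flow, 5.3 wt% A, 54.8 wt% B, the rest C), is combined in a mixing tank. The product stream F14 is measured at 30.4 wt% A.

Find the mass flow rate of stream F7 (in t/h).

Let F7 be the unknown flow. Total out = 2220 + F7.
A balance: 1065.6 + 0.053·F7 = 0.304·(2220 + F7)
(0.053 − 0.304)·F7 = 0.304×2220 − 1065.6 = -390.72
F7 = -390.72 / -0.251 = 1556.7 t/h

1557 t/h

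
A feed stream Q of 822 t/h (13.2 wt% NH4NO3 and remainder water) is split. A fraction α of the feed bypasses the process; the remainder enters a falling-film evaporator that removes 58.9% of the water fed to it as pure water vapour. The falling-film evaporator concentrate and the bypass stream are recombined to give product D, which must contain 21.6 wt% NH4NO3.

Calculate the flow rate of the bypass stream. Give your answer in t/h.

196.7 t/h

All 822×0.132 = 108.5 t/h of NH4NO3 reaches D, so D = 108.5/0.216 = 502.33 t/h and vapour = 319.67 t/h.
The evaporator receives (1−α)·822 of feed at 0.868 water and removes 0.589 of that water:
0.589×0.868×(1−α)×822 = 319.67
(1−α) = 319.67/420.25 = 0.7607;  α = 0.2393.
Bypass flow = 0.2393×822 = 196.74 t/h.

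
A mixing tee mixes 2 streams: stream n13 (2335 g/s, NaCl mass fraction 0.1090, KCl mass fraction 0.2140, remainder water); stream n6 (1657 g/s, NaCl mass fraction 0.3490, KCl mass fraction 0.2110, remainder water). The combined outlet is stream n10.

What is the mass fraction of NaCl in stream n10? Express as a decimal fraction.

Total flow out = 2335 + 1657 = 3992 g/s.
NaCl in = 2335×0.109 + 1657×0.349 = 832.81 g/s.
NaCl mass fraction in n10 = 832.81/3992 = 0.2086.

0.2086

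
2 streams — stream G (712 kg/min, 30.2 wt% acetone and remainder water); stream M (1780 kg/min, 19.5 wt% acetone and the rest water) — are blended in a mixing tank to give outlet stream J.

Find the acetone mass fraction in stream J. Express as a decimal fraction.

Total flow out = 712 + 1780 = 2492 kg/min.
acetone in = 712×0.302 + 1780×0.195 = 562.12 kg/min.
acetone mass fraction in J = 562.12/2492 = 0.226.

0.226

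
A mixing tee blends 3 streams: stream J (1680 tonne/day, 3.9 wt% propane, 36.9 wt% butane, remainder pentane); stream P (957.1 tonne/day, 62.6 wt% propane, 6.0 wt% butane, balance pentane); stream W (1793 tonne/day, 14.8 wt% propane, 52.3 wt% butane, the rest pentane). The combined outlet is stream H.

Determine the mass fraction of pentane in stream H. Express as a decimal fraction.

0.4255

Total flow out = 1680 + 957.1 + 1793 = 4430.1 tonne/day.
pentane in = 1680×0.592 + 957.1×0.314 + 1793×0.329 = 1885 tonne/day.
pentane mass fraction in H = 1885/4430.1 = 0.4255.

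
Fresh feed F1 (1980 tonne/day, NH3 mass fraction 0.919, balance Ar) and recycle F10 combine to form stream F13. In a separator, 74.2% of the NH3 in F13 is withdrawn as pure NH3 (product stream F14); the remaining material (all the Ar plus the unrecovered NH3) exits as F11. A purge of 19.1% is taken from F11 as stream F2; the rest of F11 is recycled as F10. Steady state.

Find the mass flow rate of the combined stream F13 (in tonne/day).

3139 tonne/day

Ar enters only via F1 and leaves only via the purge: 1980×0.081 = 0.191×(Ar in F11), and the separator passes all Ar, so Ar in F13 = Ar in F11 = 839.69 tonne/day.
NH3 in F13: m_A = 1980×0.919 + (1−0.191)·(1−0.742)·m_A, so m_A = 1819.6/0.7913 = 2299.6 tonne/day.
F13 = 2299.6 + 839.69 = 3139.3 tonne/day.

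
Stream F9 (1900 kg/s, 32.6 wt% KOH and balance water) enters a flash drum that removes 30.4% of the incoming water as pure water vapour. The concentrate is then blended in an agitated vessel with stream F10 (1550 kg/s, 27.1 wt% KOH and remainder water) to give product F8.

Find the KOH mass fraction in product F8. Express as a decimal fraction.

0.340

Vapour removed = 0.304×0.674×1900 = 389.3 kg/s; concentrate = 1510.7 kg/s.
KOH reaching the mixer = 619.4 (from concentrate) + 1550×0.271 = 1039.5 kg/s.
Product flow = 1510.7 + 1550 = 3060.7 kg/s; KOH fraction = 0.340.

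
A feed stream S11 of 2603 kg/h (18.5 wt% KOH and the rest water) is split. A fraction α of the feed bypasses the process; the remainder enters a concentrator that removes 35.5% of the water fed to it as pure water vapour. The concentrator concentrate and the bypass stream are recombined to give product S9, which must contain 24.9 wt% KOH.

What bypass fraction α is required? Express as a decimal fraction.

0.112

All 2603×0.185 = 481.56 kg/h of KOH reaches S9, so S9 = 481.56/0.249 = 1934 kg/h and vapour = 669.04 kg/h.
The evaporator receives (1−α)·2603 of feed at 0.815 water and removes 0.355 of that water:
0.355×0.815×(1−α)×2603 = 669.04
(1−α) = 669.04/753.11 = 0.8884;  α = 0.1116.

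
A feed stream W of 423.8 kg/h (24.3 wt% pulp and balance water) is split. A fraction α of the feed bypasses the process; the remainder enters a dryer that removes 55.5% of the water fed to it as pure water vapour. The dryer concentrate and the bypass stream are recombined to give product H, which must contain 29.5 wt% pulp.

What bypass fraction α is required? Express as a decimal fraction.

All 423.8×0.243 = 102.98 kg/h of pulp reaches H, so H = 102.98/0.295 = 349.1 kg/h and vapour = 74.704 kg/h.
The evaporator receives (1−α)·423.8 of feed at 0.757 water and removes 0.555 of that water:
0.555×0.757×(1−α)×423.8 = 74.704
(1−α) = 74.704/178.05 = 0.4196;  α = 0.5804.

0.580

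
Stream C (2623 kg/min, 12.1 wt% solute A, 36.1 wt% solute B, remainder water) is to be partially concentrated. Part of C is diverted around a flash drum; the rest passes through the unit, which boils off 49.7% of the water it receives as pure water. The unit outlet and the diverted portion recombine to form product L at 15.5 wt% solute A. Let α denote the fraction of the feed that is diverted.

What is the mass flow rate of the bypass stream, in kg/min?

All 2623×0.121 = 317.38 kg/min of solute A reaches L, so L = 317.38/0.155 = 2047.6 kg/min and vapour = 575.37 kg/min.
The evaporator receives (1−α)·2623 of feed at 0.518 water and removes 0.497 of that water:
0.497×0.518×(1−α)×2623 = 575.37
(1−α) = 575.37/675.28 = 0.8520;  α = 0.1480.
Bypass flow = 0.1480×2623 = 388.09 kg/min.

388.1 kg/min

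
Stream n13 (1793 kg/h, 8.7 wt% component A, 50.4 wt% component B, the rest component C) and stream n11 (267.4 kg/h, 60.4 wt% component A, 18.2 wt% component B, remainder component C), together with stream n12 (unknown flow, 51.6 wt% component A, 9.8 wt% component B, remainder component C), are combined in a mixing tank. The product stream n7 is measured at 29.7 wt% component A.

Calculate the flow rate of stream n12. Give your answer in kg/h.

1344 kg/h

Let n12 be the unknown flow. Total out = 2060.4 + n12.
component A balance: 317.5 + 0.516·n12 = 0.297·(2060.4 + n12)
(0.516 − 0.297)·n12 = 0.297×2060.4 − 317.5 = 294.44
n12 = 294.44 / 0.219 = 1344.5 kg/h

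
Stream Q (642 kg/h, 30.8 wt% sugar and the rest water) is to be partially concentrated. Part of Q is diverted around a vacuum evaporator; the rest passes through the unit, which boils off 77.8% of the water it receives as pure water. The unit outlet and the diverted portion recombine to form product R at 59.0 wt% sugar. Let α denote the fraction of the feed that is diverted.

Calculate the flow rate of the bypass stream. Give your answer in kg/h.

All 642×0.308 = 197.74 kg/h of sugar reaches R, so R = 197.74/0.590 = 335.15 kg/h and vapour = 306.85 kg/h.
The evaporator receives (1−α)·642 of feed at 0.692 water and removes 0.778 of that water:
0.778×0.692×(1−α)×642 = 306.85
(1−α) = 306.85/345.64 = 0.8878;  α = 0.1122.
Bypass flow = 0.1122×642 = 72.037 kg/h.

72.04 kg/h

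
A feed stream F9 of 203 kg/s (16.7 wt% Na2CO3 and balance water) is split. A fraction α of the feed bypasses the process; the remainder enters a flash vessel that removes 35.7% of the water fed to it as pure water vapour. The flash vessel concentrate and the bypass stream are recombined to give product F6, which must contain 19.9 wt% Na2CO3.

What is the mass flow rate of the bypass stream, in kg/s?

93.23 kg/s

All 203×0.167 = 33.901 kg/s of Na2CO3 reaches F6, so F6 = 33.901/0.199 = 170.36 kg/s and vapour = 32.643 kg/s.
The evaporator receives (1−α)·203 of feed at 0.833 water and removes 0.357 of that water:
0.357×0.833×(1−α)×203 = 32.643
(1−α) = 32.643/60.368 = 0.5407;  α = 0.4593.
Bypass flow = 0.4593×203 = 93.231 kg/s.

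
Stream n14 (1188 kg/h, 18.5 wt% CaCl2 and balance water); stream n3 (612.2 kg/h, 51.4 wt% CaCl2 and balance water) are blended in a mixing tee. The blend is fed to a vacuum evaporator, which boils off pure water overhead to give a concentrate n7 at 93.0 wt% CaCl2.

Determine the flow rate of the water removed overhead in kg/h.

CaCl2 entering = 1188×0.185 + 612.2×0.514 = 534.45 kg/h.
All CaCl2 reports to n7, so n7 = 534.45/0.930 = 574.68 kg/h.
Total feed = 1800.2 kg/h; overhead = 1800.2 − 574.68 = 1225.5 kg/h.

1226 kg/h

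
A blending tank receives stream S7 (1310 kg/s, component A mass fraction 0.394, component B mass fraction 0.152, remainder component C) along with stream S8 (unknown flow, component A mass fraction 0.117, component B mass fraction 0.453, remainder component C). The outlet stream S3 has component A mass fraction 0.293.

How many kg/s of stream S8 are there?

751.8 kg/s

Let S8 be the unknown flow. Total out = 1310 + S8.
component A balance: 516.14 + 0.117·S8 = 0.293·(1310 + S8)
(0.117 − 0.293)·S8 = 0.293×1310 − 516.14 = -132.31
S8 = -132.31 / -0.176 = 751.76 kg/s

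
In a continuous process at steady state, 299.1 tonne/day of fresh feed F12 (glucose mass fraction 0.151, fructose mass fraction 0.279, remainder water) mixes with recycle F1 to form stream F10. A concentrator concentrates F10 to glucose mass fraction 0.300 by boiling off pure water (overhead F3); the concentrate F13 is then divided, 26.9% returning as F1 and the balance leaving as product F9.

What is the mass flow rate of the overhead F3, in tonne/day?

Overall glucose balance (none leaves overhead): glucose in fresh feed = glucose in product, i.e. 299.1×0.151 = (1−0.269)·F13·0.300.
F13 = 45.164/(0.300×0.731) = 205.95 tonne/day.
Recycle F1 = 0.269×205.95 = 55.4 tonne/day.
Combined feed F10 = 299.1 + 55.4 = 354.5 tonne/day.
Overhead F3 = F10 − F13 = 354.5 − 205.95 = 148.55 tonne/day.

148.6 tonne/day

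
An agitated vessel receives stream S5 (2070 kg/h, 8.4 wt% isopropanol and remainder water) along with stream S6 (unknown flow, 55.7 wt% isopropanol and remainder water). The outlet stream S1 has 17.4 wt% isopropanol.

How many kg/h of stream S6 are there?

Let S6 be the unknown flow. Total out = 2070 + S6.
isopropanol balance: 173.88 + 0.557·S6 = 0.174·(2070 + S6)
(0.557 − 0.174)·S6 = 0.174×2070 − 173.88 = 186.3
S6 = 186.3 / 0.383 = 486.42 kg/h

486.4 kg/h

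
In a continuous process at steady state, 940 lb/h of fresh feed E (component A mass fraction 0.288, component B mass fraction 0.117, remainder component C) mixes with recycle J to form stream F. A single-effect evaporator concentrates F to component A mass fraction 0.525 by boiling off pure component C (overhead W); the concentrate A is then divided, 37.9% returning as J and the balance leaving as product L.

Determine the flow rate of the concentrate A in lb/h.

Overall component A balance (none leaves overhead): component A in fresh feed = component A in product, i.e. 940×0.288 = (1−0.379)·A·0.525.
A = 270.72/(0.525×0.621) = 830.37 lb/h.

830.4 lb/h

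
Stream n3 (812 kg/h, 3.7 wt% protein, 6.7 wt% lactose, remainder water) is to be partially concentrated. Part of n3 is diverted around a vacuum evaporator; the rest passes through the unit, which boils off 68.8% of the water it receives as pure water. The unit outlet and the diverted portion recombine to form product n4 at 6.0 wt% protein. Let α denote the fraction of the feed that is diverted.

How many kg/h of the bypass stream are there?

All 812×0.037 = 30.044 kg/h of protein reaches n4, so n4 = 30.044/0.060 = 500.73 kg/h and vapour = 311.27 kg/h.
The evaporator receives (1−α)·812 of feed at 0.896 water and removes 0.688 of that water:
0.688×0.896×(1−α)×812 = 311.27
(1−α) = 311.27/500.56 = 0.6218;  α = 0.3782.
Bypass flow = 0.3782×812 = 307.06 kg/h.

307.1 kg/h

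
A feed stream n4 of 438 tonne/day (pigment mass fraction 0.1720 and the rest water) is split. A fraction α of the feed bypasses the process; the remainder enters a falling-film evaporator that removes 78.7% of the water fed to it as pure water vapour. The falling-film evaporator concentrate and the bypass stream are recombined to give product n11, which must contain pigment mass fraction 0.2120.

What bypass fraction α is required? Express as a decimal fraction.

0.710

All 438×0.172 = 75.336 tonne/day of pigment reaches n11, so n11 = 75.336/0.212 = 355.36 tonne/day and vapour = 82.642 tonne/day.
The evaporator receives (1−α)·438 of feed at 0.828 water and removes 0.787 of that water:
0.787×0.828×(1−α)×438 = 82.642
(1−α) = 82.642/285.42 = 0.2895;  α = 0.7105.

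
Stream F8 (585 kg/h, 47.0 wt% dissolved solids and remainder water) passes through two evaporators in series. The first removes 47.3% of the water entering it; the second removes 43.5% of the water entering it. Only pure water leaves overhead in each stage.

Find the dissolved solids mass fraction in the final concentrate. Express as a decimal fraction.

water in feed = 585×0.530 = 310.05 kg/h.
After stage 1: water left = (1−0.473)×310.05 = 163.4; stream total = 438.35 kg/h.
After stage 2: water left = (1−0.435)×163.4 = 92.319; final concentrate = 367.27 kg/h.
dissolved solids fraction = 274.95/367.27 = 0.7486.

0.7486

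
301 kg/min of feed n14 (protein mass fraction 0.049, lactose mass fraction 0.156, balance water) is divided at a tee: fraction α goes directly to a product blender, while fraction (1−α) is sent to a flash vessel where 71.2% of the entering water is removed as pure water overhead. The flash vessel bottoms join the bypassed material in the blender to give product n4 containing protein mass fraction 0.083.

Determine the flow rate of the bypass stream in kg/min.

83.17 kg/min

All 301×0.049 = 14.749 kg/min of protein reaches n4, so n4 = 14.749/0.083 = 177.7 kg/min and vapour = 123.3 kg/min.
The evaporator receives (1−α)·301 of feed at 0.795 water and removes 0.712 of that water:
0.712×0.795×(1−α)×301 = 123.3
(1−α) = 123.3/170.38 = 0.7237;  α = 0.2763.
Bypass flow = 0.2763×301 = 83.169 kg/min.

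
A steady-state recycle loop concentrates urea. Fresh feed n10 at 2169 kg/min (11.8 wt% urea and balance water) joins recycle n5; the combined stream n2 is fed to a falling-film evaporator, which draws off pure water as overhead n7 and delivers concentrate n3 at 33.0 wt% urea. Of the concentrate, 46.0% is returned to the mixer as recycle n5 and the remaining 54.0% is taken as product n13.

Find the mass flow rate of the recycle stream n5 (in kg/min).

Overall urea balance (none leaves overhead): urea in fresh feed = urea in product, i.e. 2169×0.118 = (1−0.460)·n3·0.330.
n3 = 255.94/(0.330×0.540) = 1436.3 kg/min.
Recycle n5 = 0.460×1436.3 = 660.68 kg/min.

660.7 kg/min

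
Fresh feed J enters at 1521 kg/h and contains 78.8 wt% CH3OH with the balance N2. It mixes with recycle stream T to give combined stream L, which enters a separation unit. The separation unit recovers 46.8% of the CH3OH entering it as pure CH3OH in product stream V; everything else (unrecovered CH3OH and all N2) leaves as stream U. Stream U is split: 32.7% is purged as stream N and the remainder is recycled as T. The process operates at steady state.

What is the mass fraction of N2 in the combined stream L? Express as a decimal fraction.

0.346

N2 enters only via J and leaves only via the purge: 1521×0.212 = 0.327×(N2 in U), and the separation unit passes all N2, so N2 in L = N2 in U = 986.09 kg/h.
CH3OH in L: m_A = 1521×0.788 + (1−0.327)·(1−0.468)·m_A, so m_A = 1198.5/0.6420 = 1867 kg/h.
L = 1867 + 986.09 = 2853.1 kg/h.
N2 fraction in L = 986.09/2853.1 = 0.346.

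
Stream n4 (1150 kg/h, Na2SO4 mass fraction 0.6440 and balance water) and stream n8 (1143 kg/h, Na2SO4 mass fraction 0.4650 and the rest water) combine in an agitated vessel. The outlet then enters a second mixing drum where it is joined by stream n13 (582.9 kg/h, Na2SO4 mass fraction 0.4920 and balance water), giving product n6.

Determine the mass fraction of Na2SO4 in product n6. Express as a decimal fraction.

Overall, product flow = 2875.9 kg/h.
Na2SO4 in = 1150×0.644 + 1143×0.465 + 582.9×0.492 = 1558.9 kg/h.
Na2SO4 fraction in n6 = 0.5421.

0.5421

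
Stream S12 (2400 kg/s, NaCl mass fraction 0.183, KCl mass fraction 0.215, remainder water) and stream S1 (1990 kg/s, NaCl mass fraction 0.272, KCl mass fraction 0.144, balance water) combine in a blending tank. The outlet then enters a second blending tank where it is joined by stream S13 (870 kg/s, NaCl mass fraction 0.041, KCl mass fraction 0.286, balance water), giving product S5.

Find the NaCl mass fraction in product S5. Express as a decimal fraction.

0.193

Overall, product flow = 5260 kg/s.
NaCl in = 2400×0.183 + 1990×0.272 + 870×0.041 = 1016.2 kg/s.
NaCl fraction in S5 = 0.193.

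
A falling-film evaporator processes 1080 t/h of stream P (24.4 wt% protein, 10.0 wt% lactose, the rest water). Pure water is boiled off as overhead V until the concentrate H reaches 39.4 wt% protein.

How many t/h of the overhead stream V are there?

411.2 t/h

protein is conserved: 1080×0.244 = 263.52 t/h all reports to the concentrate.
Concentrate = 263.52/(target fraction) = 668.83 t/h.
Overhead = 1080 − 668.83 = 411.17 t/h.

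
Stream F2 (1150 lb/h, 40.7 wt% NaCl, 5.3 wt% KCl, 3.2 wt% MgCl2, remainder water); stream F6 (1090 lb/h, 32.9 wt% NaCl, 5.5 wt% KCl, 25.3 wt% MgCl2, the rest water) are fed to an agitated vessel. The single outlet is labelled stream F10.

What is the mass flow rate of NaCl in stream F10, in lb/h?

826.7 lb/h

NaCl out = NaCl in = 1150×0.407 + 1090×0.329 = 826.66 lb/h.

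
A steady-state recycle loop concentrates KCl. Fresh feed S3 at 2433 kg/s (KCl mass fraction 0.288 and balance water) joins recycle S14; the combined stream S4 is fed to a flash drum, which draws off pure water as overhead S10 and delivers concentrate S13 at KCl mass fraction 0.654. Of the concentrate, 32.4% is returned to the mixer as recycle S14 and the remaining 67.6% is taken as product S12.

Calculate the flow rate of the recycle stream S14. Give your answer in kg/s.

513.5 kg/s

Overall KCl balance (none leaves overhead): KCl in fresh feed = KCl in product, i.e. 2433×0.288 = (1−0.324)·S13·0.654.
S13 = 700.7/(0.654×0.676) = 1584.9 kg/s.
Recycle S14 = 0.324×1584.9 = 513.52 kg/s.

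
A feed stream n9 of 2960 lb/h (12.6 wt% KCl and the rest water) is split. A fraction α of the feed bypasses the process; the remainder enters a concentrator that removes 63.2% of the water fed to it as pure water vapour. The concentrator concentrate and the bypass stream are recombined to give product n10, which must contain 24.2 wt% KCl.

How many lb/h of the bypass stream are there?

391.3 lb/h

All 2960×0.126 = 372.96 lb/h of KCl reaches n10, so n10 = 372.96/0.242 = 1541.2 lb/h and vapour = 1418.8 lb/h.
The evaporator receives (1−α)·2960 of feed at 0.874 water and removes 0.632 of that water:
0.632×0.874×(1−α)×2960 = 1418.8
(1−α) = 1418.8/1635 = 0.8678;  α = 0.1322.
Bypass flow = 0.1322×2960 = 391.34 lb/h.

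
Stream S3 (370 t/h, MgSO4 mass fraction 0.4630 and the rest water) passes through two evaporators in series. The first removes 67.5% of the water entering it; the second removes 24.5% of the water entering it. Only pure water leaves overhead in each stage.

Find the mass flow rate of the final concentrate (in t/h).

water in feed = 370×0.537 = 198.69 t/h.
After stage 1: water left = (1−0.675)×198.69 = 64.574; stream total = 235.88 t/h.
After stage 2: water left = (1−0.245)×64.574 = 48.754; final concentrate = 220.06 t/h.

220.1 t/h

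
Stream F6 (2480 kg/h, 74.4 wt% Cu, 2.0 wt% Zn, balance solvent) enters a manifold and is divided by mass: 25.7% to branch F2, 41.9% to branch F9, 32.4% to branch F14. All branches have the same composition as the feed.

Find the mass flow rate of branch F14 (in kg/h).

803.5 kg/h

Branch F14 flow = 0.324×2480 = 803.52 kg/h.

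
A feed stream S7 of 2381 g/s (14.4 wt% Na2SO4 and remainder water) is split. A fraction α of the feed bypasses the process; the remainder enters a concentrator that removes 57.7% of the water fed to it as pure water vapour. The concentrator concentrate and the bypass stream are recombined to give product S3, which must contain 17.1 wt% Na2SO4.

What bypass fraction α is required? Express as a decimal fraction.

All 2381×0.144 = 342.86 g/s of Na2SO4 reaches S3, so S3 = 342.86/0.171 = 2005.1 g/s and vapour = 375.95 g/s.
The evaporator receives (1−α)·2381 of feed at 0.856 water and removes 0.577 of that water:
0.577×0.856×(1−α)×2381 = 375.95
(1−α) = 375.95/1176 = 0.3197;  α = 0.6803.

0.680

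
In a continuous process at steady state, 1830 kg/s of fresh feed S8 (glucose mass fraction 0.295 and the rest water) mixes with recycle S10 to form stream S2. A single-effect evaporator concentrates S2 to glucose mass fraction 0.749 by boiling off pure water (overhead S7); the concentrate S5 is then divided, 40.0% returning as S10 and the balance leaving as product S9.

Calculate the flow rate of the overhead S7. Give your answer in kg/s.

1109 kg/s

Overall glucose balance (none leaves overhead): glucose in fresh feed = glucose in product, i.e. 1830×0.295 = (1−0.400)·S5·0.749.
S5 = 539.85/(0.749×0.600) = 1201.3 kg/s.
Recycle S10 = 0.400×1201.3 = 480.51 kg/s.
Combined feed S2 = 1830 + 480.51 = 2310.5 kg/s.
Overhead S7 = S2 − S5 = 2310.5 − 1201.3 = 1109.2 kg/s.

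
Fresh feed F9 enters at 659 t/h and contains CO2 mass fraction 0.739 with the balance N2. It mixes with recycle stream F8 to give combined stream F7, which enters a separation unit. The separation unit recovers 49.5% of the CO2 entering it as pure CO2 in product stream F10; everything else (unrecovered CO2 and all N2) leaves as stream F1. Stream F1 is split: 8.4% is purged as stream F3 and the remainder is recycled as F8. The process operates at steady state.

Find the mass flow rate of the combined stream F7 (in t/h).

N2 enters only via F9 and leaves only via the purge: 659×0.261 = 0.084×(N2 in F1), and the separation unit passes all N2, so N2 in F7 = N2 in F1 = 2047.6 t/h.
CO2 in F7: m_A = 659×0.739 + (1−0.084)·(1−0.495)·m_A, so m_A = 487/0.5374 = 906.18 t/h.
F7 = 906.18 + 2047.6 = 2953.8 t/h.

2954 t/h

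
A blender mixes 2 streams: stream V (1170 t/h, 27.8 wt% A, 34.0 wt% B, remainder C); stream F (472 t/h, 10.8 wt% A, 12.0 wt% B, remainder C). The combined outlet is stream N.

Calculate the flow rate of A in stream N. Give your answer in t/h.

A out = A in = 1170×0.278 + 472×0.108 = 376.24 t/h.

376.2 t/h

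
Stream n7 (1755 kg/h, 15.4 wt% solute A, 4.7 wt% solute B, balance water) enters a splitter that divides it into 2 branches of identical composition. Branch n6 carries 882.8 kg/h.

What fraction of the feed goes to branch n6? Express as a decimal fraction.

Fraction to n6 = 882.8/1755 = 0.5030.

0.503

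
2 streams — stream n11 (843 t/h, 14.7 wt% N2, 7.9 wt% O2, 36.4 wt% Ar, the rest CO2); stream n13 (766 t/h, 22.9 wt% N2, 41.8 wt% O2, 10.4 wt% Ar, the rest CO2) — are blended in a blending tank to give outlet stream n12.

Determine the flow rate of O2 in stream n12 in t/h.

386.8 t/h

O2 out = O2 in = 843×0.079 + 766×0.418 = 386.78 t/h.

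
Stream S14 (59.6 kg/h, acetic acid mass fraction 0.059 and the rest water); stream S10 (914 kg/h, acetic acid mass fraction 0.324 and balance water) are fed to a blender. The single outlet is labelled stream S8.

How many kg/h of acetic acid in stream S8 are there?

299.7 kg/h

acetic acid out = acetic acid in = 59.6×0.059 + 914×0.324 = 299.65 kg/h.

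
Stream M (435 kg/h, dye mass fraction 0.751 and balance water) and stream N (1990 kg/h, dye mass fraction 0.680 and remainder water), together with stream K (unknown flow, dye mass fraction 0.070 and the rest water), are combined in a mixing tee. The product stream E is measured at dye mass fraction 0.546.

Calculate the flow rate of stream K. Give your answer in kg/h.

Let K be the unknown flow. Total out = 2425 + K.
dye balance: 1679.9 + 0.070·K = 0.546·(2425 + K)
(0.070 − 0.546)·K = 0.546×2425 − 1679.9 = -355.83
K = -355.83 / -0.476 = 747.55 kg/h

747.6 kg/h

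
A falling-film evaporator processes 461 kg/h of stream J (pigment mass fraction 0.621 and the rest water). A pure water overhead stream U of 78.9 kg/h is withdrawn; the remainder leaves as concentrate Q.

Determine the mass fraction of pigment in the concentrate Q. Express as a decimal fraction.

pigment is not removed: 461×0.621 = 286.28 kg/h of pigment enters Q.
Concentrate = 461 − 78.9 = 382.1 kg/h.
Mass fraction = 286.28/382.1 = 0.749.

0.749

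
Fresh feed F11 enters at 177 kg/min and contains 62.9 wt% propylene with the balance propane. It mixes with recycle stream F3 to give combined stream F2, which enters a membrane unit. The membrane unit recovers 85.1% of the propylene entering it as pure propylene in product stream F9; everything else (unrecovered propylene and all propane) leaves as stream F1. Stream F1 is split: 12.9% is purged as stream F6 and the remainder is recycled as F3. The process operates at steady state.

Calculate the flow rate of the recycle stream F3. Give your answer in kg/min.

propane enters only via F11 and leaves only via the purge: 177×0.371 = 0.129×(propane in F1), and the membrane unit passes all propane, so propane in F2 = propane in F1 = 509.05 kg/min.
propylene in F2: m_A = 177×0.629 + (1−0.129)·(1−0.851)·m_A, so m_A = 111.33/0.8702 = 127.94 kg/min.
F1 = (1−0.851)×127.94 + 509.05 = 528.11 kg/min.
Recycle F3 = (1−0.129)×528.11 = 459.98 kg/min.

460 kg/min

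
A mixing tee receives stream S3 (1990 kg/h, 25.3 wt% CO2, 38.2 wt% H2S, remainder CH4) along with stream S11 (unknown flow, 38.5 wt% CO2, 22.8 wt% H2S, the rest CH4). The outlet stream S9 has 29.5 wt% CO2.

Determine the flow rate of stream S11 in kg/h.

Let S11 be the unknown flow. Total out = 1990 + S11.
CO2 balance: 503.47 + 0.385·S11 = 0.295·(1990 + S11)
(0.385 − 0.295)·S11 = 0.295×1990 − 503.47 = 83.58
S11 = 83.58 / 0.090 = 928.67 kg/h

928.7 kg/h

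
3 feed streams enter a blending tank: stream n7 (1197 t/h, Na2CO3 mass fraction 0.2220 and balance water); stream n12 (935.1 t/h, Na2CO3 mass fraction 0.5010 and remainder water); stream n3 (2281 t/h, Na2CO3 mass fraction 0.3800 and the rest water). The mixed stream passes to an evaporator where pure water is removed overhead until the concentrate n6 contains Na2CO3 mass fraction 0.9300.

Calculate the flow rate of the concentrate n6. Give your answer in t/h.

Na2CO3 entering = 1197×0.222 + 935.1×0.501 + 2281×0.380 = 1601 t/h.
All Na2CO3 reports to n6, so n6 = 1601/0.930 = 1721.5 t/h.

1722 t/h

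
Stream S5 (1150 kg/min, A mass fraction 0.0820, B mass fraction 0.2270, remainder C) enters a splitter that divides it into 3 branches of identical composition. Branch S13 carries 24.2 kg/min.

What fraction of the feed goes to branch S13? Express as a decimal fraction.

Fraction to S13 = 24.2/1150 = 0.0210.

0.021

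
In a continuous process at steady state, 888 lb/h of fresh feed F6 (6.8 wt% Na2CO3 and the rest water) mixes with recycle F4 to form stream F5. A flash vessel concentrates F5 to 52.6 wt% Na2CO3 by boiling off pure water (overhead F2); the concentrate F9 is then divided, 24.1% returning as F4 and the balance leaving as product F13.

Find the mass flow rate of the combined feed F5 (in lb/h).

924.5 lb/h

Overall Na2CO3 balance (none leaves overhead): Na2CO3 in fresh feed = Na2CO3 in product, i.e. 888×0.068 = (1−0.241)·F9·0.526.
F9 = 60.384/(0.526×0.759) = 151.25 lb/h.
Recycle F4 = 0.241×151.25 = 36.451 lb/h.
Combined feed F5 = 888 + 36.451 = 924.45 lb/h.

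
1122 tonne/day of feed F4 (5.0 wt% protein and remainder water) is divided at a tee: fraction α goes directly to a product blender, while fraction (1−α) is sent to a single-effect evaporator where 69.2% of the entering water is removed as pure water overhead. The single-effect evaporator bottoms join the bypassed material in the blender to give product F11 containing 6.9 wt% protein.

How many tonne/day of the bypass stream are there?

652 tonne/day

All 1122×0.050 = 56.1 tonne/day of protein reaches F11, so F11 = 56.1/0.069 = 813.04 tonne/day and vapour = 308.96 tonne/day.
The evaporator receives (1−α)·1122 of feed at 0.950 water and removes 0.692 of that water:
0.692×0.950×(1−α)×1122 = 308.96
(1−α) = 308.96/737.6 = 0.4189;  α = 0.5811.
Bypass flow = 0.5811×1122 = 652.03 tonne/day.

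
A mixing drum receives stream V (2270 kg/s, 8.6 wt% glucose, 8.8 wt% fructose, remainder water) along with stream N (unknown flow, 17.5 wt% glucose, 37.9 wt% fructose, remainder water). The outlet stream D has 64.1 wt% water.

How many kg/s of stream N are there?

2154 kg/s

Let N be the unknown flow. Total out = 2270 + N.
water balance: 1875 + 0.446·N = 0.641·(2270 + N)
(0.446 − 0.641)·N = 0.641×2270 − 1875 = -419.95
N = -419.95 / -0.195 = 2153.6 kg/s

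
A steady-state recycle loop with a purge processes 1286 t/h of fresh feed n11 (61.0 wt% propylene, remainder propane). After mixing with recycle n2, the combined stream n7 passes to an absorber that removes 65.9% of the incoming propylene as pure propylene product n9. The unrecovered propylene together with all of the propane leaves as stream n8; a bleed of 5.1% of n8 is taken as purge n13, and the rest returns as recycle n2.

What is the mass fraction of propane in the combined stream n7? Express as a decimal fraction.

0.895

propane enters only via n11 and leaves only via the purge: 1286×0.390 = 0.051×(propane in n8), and the absorber passes all propane, so propane in n7 = propane in n8 = 9834.1 t/h.
propylene in n7: m_A = 1286×0.610 + (1−0.051)·(1−0.659)·m_A, so m_A = 784.46/0.6764 = 1159.8 t/h.
n7 = 1159.8 + 9834.1 = 10994 t/h.
propane fraction in n7 = 9834.1/10994 = 0.895.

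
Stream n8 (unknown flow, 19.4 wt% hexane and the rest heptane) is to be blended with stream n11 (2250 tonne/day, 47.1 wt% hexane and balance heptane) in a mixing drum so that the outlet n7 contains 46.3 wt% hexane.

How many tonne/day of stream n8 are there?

66.91 tonne/day

Let n8 be the unknown flow. Total out = 2250 + n8.
hexane balance: 1059.8 + 0.194·n8 = 0.463·(2250 + n8)
(0.194 − 0.463)·n8 = 0.463×2250 − 1059.8 = -18
n8 = -18 / -0.269 = 66.914 tonne/day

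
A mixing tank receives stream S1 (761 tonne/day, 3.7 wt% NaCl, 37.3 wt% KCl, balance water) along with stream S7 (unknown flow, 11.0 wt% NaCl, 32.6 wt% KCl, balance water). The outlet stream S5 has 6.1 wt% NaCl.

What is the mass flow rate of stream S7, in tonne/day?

Let S7 be the unknown flow. Total out = 761 + S7.
NaCl balance: 28.157 + 0.110·S7 = 0.061·(761 + S7)
(0.110 − 0.061)·S7 = 0.061×761 − 28.157 = 18.264
S7 = 18.264 / 0.049 = 372.73 tonne/day

372.7 tonne/day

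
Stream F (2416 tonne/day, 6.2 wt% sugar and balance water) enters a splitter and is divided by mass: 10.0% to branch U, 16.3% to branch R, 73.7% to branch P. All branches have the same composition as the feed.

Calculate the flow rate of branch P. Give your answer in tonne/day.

Branch P flow = 0.737×2416 = 1780.6 tonne/day.

1781 tonne/day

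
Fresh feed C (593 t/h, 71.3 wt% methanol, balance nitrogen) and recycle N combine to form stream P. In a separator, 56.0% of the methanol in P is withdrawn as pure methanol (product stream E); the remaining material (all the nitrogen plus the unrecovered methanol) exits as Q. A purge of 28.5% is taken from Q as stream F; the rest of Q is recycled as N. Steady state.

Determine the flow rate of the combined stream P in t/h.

nitrogen enters only via C and leaves only via the purge: 593×0.287 = 0.285×(nitrogen in Q), and the separator passes all nitrogen, so nitrogen in P = nitrogen in Q = 597.16 t/h.
methanol in P: m_A = 593×0.713 + (1−0.285)·(1−0.560)·m_A, so m_A = 422.81/0.6854 = 616.88 t/h.
P = 616.88 + 597.16 = 1214 t/h.

1214 t/h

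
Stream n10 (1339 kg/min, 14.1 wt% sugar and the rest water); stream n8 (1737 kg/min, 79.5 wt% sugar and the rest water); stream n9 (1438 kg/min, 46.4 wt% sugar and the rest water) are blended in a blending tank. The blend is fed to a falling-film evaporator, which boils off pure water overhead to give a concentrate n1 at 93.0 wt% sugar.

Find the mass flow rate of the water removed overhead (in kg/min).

2109 kg/min

sugar entering = 1339×0.141 + 1737×0.795 + 1438×0.464 = 2236.9 kg/min.
All sugar reports to n1, so n1 = 2236.9/0.930 = 2405.3 kg/min.
Total feed = 4514 kg/min; overhead = 4514 − 2405.3 = 2108.7 kg/min.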